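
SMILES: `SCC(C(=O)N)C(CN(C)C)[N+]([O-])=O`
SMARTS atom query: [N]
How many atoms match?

3

Check the 14 heavy atoms by environment: 7× C → no; 1× S → no; 2× N → match; 2× O → no; 1× N (charge +1) → match; 1× O (charge -1) → no.
Summing the matching environments: 2 + 1 = 3 matching atoms.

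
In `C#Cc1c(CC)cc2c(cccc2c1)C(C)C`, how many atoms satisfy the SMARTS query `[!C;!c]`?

The query [!C;!c] means: neither aliphatic nor aromatic carbon — same as [!#6].
Check the 17 heavy atoms by environment: 10× c (aromatic) → no; 7× C → no.
No environment satisfies the query, so 0 matching atoms.

0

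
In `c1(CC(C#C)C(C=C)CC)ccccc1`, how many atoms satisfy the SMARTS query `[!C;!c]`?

0

The query [!C;!c] means: neither aliphatic nor aromatic carbon — same as [!#6].
Check the 15 heavy atoms by environment: 9× C → no; 6× c (aromatic) → no.
No environment satisfies the query, so 0 matching atoms.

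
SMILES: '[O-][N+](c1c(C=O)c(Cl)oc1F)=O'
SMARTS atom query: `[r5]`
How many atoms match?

Check the 12 heavy atoms by environment: 1× o (aromatic, in 5-ring) → match; 4× c (aromatic, in 5-ring) → match; 1× C (acyclic) → no; 2× O (acyclic) → no; 1× N (charge +1, acyclic) → no; 1× O (charge -1, acyclic) → no; 1× Cl (acyclic) → no; 1× F (acyclic) → no.
Summing the matching environments: 1 + 4 = 5 matching atoms.

5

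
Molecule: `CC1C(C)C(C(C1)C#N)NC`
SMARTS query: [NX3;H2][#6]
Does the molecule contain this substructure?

No

The pattern [NX3;H2][#6] describes a trivalent nitrogen with two H attached to carbon — a primary amine.
The closest candidate here is an N-methylamino group (-NHCH3), but the nitrogen bears two carbons and only one H (H1), not H2. No other fragment satisfies the full query, so there is no match.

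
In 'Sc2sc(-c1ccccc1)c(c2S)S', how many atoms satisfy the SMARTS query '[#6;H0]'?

The query [#6;H0] means: any carbon with no attached hydrogen.
Check the 14 heavy atoms by environment: 1× s (aromatic, H0) → no; 5× c (aromatic, H0) → match; 5× c (aromatic, H1) → no; 3× S (H1) → no.
That gives 5 matching atoms.

5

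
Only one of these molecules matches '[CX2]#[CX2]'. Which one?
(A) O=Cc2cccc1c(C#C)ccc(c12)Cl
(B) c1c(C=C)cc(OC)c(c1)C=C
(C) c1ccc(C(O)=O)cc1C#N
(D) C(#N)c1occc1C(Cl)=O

[CX2]#[CX2] describes a carbon-carbon triple bond (an alkyne).
(A) contains an ethynyl group (-C#CH), which satisfies every atom and bond constraint.
(B) has a vinyl group (-CH=CH2) but the C=C is a double bond; both carbons are CX3, not CX2.
(C) has a nitrile (-C#N) but the triple bond is C#N, not C#C.
(D) has a nitrile (-C#N) but the triple bond is C#N, not C#C.
So the answer is (A).

A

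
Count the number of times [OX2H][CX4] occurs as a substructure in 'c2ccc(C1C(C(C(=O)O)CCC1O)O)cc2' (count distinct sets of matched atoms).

[OX2H][CX4] is the SMARTS for an aliphatic alcohol: a hydroxyl oxygen bound to an sp3 (X4) carbon.
The molecule carries 2 separate instances of a hydroxyl group (-OH) meeting every constraint; each maps to a distinct set of atoms, giving 2 matches.

2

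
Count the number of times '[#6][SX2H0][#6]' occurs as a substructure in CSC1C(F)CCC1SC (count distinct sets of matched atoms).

2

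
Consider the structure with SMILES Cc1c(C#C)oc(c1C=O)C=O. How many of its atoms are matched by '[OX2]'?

0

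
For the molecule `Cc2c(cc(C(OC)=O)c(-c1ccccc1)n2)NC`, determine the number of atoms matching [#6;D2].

The query [#6;D2] means: any carbon bonded to exactly two heavy atoms.
Check the 19 heavy atoms by environment: 1× n (aromatic, D2) → no; 5× c (aromatic, D3) → no; 6× c (aromatic, D2) → match; 3× C (D1) → no; 1× C (D3) → no; 1× O (D1) → no; 1× O (D2) → no; 1× N (D2) → no.
That gives 6 matching atoms.

6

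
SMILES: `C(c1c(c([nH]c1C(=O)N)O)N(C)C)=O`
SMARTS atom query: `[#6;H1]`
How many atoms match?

1

The query [#6;H1] means: any carbon bearing exactly one hydrogen.
Check the 14 heavy atoms by environment: 1× n (aromatic, H1) → no; 4× c (aromatic, H0) → no; 1× C (H1) → match; 2× O (H0) → no; 1× O (H1) → no; 1× C (H0) → no; 1× N (H2) → no; 1× N (H0) → no; 2× C (H3) → no.
That gives 1 matching atom.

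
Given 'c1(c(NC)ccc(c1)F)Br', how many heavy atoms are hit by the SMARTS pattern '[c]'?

6

Check the 10 heavy atoms by environment: 6× c (aromatic) → match; 1× Br → no; 1× N → no; 1× C → no; 1× F → no.
That gives 6 matching atoms.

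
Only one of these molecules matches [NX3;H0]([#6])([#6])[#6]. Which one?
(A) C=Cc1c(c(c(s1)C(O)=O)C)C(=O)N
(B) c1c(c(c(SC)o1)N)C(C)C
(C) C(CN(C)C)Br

[NX3;H0]([#6])([#6])[#6] describes a trivalent nitrogen with no H, bonded to three carbons (a tertiary amine).
(A) has a primary amide (-C(=O)NH2) but the amide nitrogen has H2 and only one carbon neighbour.
(B) has a primary amino group (-NH2) but the nitrogen has H2, not H0 with three carbons.
(C) contains a dimethylamino group (-N(CH3)2), which satisfies every atom and bond constraint.
So the answer is (C).

C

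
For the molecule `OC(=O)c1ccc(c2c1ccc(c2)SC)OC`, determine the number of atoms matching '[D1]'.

4

The query [D1] means: atom with exactly one heavy-atom neighbour (degree 1).
Check the 17 heavy atoms by environment: 5× c (aromatic, D3) → no; 5× c (aromatic, D2) → no; 1× C (D3) → no; 2× O (D1) → match; 1× O (D2) → no; 2× C (D1) → match; 1× S (D2) → no.
Summing the matching environments: 2 + 2 = 4 matching atoms.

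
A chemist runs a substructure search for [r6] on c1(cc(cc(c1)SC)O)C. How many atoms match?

6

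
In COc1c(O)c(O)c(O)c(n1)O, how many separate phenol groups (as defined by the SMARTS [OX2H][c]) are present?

4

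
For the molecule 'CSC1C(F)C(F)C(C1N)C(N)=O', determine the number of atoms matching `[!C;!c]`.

6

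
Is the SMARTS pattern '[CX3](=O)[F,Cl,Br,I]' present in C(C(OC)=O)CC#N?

No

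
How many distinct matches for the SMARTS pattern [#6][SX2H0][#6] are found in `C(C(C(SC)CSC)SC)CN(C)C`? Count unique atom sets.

[#6][SX2H0][#6] is the SMARTS for a thioether: an aliphatic sulfur bridging two carbons with no H on the sulfur.
The molecule carries 3 separate instances of a methylthio ether (-SCH3) meeting every constraint; each maps to a distinct set of atoms, giving 3 matches.

3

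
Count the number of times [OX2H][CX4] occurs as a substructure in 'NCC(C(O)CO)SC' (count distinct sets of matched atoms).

2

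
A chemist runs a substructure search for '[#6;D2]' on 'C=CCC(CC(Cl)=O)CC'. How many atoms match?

4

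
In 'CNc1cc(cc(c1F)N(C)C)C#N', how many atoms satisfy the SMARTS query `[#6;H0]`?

5

Check the 14 heavy atoms by environment: 4× c (aromatic, H0) → match; 2× c (aromatic, H1) → no; 2× N (H0) → no; 3× C (H3) → no; 1× N (H1) → no; 1× C (H0) → match; 1× F (H0) → no.
Summing the matching environments: 4 + 1 = 5 matching atoms.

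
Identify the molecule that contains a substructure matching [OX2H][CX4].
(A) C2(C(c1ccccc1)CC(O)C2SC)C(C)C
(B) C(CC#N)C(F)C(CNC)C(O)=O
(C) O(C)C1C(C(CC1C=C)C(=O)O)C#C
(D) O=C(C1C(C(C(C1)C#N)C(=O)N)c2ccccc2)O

[OX2H][CX4] describes a hydroxyl oxygen bound to an sp3 (X4) carbon (an aliphatic alcohol).
(A) contains a hydroxyl group (-OH), which satisfies every atom and bond constraint.
(B) has a carboxylic acid group (-C(=O)OH) but the -OH is on a CX3 carbonyl carbon, not a CX4 carbon.
(C) has a methoxy ether (-OCH3) but the oxygen has H0 (ether), not H1.
(D) has a carboxylic acid group (-C(=O)OH) but the -OH is on a CX3 carbonyl carbon, not a CX4 carbon.
So the answer is (A).

A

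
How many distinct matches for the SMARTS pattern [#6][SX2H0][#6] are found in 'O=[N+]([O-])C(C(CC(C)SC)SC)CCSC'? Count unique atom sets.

3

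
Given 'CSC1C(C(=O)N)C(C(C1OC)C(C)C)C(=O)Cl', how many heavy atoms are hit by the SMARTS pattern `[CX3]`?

2

The query [CX3] means: C with X3: aliphatic carbon with exactly 3 total connections.
Check the 18 heavy atoms by environment: 10× C (X4) → no; 2× C (X3) → match; 2× O (X1) → no; 1× N (X3) → no; 1× O (X2) → no; 1× Cl (X1) → no; 1× S (X2) → no.
That gives 2 matching atoms.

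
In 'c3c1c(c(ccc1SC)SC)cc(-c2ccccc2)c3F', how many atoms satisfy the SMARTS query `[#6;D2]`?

The query [#6;D2] means: any carbon bonded to exactly two heavy atoms.
Check the 21 heavy atoms by environment: 7× c (aromatic, D3) → no; 9× c (aromatic, D2) → match; 1× F (D1) → no; 2× S (D2) → no; 2× C (D1) → no.
That gives 9 matching atoms.

9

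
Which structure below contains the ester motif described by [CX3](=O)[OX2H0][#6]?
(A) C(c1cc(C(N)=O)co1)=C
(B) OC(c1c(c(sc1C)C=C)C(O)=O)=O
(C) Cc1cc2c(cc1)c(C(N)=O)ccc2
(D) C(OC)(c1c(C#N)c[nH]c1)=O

[CX3](=O)[OX2H0][#6] describes a carbonyl carbon bonded to an oxygen that is itself bonded to carbon (no H on that O) (an ester).
(A) has a primary amide (-C(=O)NH2) but the carbonyl is bonded to N, not to an O-C linkage.
(B) has a carboxylic acid group (-C(=O)OH) but the singly-bonded O carries H (OX2H1, not H0).
(C) has a primary amide (-C(=O)NH2) but the carbonyl is bonded to N, not to an O-C linkage.
(D) contains a methyl-ester group (-C(=O)OCH3), which satisfies every atom and bond constraint.
So the answer is (D).

D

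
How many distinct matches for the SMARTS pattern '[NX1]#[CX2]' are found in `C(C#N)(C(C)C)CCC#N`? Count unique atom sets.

2

[NX1]#[CX2] is the SMARTS for a nitrile: a nitrogen triple-bonded to a two-connected carbon.
The molecule carries 2 separate instances of a nitrile (-C#N) meeting every constraint; each maps to a distinct set of atoms, giving 2 matches.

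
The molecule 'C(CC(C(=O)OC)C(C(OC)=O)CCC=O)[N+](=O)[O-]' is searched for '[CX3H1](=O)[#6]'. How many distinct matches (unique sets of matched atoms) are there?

[CX3H1](=O)[#6] is the SMARTS for an aldehyde: an sp2 carbon with one H, double-bonded to O and single-bonded to carbon.
Exactly one fragment in the molecule meets all constraints, giving 1 match.

1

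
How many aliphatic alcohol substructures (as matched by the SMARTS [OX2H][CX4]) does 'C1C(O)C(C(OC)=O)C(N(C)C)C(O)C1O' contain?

[OX2H][CX4] is the SMARTS for an aliphatic alcohol: a hydroxyl oxygen bound to an sp3 (X4) carbon.
The molecule carries 3 separate instances of a hydroxyl group (-OH) meeting every constraint; each maps to a distinct set of atoms, giving 3 matches.

3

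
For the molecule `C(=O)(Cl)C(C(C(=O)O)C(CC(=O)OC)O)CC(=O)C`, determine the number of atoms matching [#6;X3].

4

The query [#6;X3] means: any carbon (aromatic or not) with three total connections.
Check the 19 heavy atoms by environment: 7× C (X4) → no; 3× O (X2) → no; 4× C (X3) → match; 4× O (X1) → no; 1× Cl (X1) → no.
That gives 4 matching atoms.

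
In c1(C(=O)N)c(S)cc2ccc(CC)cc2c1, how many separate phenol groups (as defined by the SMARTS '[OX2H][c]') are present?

0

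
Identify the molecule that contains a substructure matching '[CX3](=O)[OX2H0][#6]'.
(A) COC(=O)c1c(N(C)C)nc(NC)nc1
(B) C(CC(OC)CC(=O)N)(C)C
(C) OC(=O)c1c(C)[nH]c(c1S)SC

[CX3](=O)[OX2H0][#6] describes a carbonyl carbon bonded to an oxygen that is itself bonded to carbon (no H on that O) (an ester).
(A) contains a methyl-ester group (-C(=O)OCH3), which satisfies every atom and bond constraint.
(B) has a primary amide (-C(=O)NH2) but the carbonyl is bonded to N, not to an O-C linkage.
(C) has a carboxylic acid group (-C(=O)OH) but the singly-bonded O carries H (OX2H1, not H0).
So the answer is (A).

A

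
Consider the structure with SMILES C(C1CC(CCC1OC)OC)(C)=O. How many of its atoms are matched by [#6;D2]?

3

Check the 13 heavy atoms by environment: 3× C (D2) → match; 4× C (D3) → no; 1× O (D1) → no; 3× C (D1) → no; 2× O (D2) → no.
That gives 3 matching atoms.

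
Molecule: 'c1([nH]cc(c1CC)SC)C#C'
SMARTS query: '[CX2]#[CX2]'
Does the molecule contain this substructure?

Yes

The pattern [CX2]#[CX2] describes a carbon-carbon triple bond — an alkyne.
The molecule carries an ethynyl group (-C#CH), whose atoms satisfy every constraint of the query, so the pattern matches.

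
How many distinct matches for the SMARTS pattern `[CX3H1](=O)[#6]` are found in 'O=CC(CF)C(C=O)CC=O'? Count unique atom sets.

[CX3H1](=O)[#6] is the SMARTS for an aldehyde: an sp2 carbon with one H, double-bonded to O and single-bonded to carbon.
The molecule carries 3 separate instances of an aldehyde (-CHO) meeting every constraint; each maps to a distinct set of atoms, giving 3 matches.

3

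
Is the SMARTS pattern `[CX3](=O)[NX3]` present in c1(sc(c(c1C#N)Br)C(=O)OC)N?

No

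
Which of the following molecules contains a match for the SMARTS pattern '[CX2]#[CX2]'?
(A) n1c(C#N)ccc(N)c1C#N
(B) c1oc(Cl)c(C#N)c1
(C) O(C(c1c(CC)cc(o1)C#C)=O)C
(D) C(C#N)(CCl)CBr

[CX2]#[CX2] describes a carbon-carbon triple bond (an alkyne).
(A) has a nitrile (-C#N) but the triple bond is C#N, not C#C.
(B) has a nitrile (-C#N) but the triple bond is C#N, not C#C.
(C) contains an ethynyl group (-C#CH), which satisfies every atom and bond constraint.
(D) has a nitrile (-C#N) but the triple bond is C#N, not C#C.
So the answer is (C).

C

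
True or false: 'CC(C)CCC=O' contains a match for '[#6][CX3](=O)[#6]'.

False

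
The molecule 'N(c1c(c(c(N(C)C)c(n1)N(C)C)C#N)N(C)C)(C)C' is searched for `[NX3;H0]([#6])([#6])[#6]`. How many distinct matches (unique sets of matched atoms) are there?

4

[NX3;H0]([#6])([#6])[#6] is the SMARTS for a tertiary amine: a trivalent nitrogen with no H, bonded to three carbons.
The molecule carries 4 separate instances of a dimethylamino group (-N(CH3)2) meeting every constraint; each maps to a distinct set of atoms, giving 4 matches.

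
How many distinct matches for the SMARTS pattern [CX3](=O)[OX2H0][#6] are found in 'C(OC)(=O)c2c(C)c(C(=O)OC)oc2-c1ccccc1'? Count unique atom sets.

2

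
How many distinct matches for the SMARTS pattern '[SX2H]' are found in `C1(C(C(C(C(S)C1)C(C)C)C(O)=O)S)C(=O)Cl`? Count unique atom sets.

2

[SX2H] is the SMARTS for a thiol: an aliphatic sulfur with two connections, one being H.
The molecule carries 2 separate instances of a thiol (-SH) meeting every constraint; each maps to a distinct set of atoms, giving 2 matches.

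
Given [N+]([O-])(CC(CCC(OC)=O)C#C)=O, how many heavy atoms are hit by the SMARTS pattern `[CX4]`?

The query [CX4] means: C with X4: aliphatic carbon with exactly 4 total connections (bonds + H).
Check the 13 heavy atoms by environment: 5× C (X4) → match; 2× C (X2) → no; 1× C (X3) → no; 2× O (X1) → no; 1× O (X2) → no; 1× N (charge +1, X3) → no; 1× O (charge -1, X1) → no.
That gives 5 matching atoms.

5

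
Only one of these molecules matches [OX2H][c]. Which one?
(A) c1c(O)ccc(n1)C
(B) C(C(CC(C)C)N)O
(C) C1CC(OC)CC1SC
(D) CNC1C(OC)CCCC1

A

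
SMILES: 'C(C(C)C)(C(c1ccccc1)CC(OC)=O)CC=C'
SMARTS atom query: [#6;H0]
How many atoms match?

The query [#6;H0] means: any carbon with no attached hydrogen.
Check the 19 heavy atoms by environment: 3× C (H2) → no; 4× C (H1) → no; 1× c (aromatic, H0) → match; 5× c (aromatic, H1) → no; 3× C (H3) → no; 1× C (H0) → match; 2× O (H0) → no.
Summing the matching environments: 1 + 1 = 2 matching atoms.

2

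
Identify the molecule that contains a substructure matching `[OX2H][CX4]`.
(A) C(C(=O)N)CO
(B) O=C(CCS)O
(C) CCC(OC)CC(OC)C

A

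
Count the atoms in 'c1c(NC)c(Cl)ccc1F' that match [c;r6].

6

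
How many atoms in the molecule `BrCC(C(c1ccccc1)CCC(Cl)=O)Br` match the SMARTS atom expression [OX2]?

0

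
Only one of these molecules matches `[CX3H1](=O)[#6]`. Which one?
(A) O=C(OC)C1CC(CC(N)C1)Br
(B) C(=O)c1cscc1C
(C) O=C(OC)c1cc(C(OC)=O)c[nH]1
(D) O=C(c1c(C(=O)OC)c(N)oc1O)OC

B

[CX3H1](=O)[#6] describes an sp2 carbon with one H, double-bonded to O and single-bonded to carbon (an aldehyde).
(A) has a methyl-ester group (-C(=O)OCH3) but the carbonyl carbon has H0, not H1.
(B) contains an aldehyde (-CHO), which satisfies every atom and bond constraint.
(C) has a methyl-ester group (-C(=O)OCH3) but the carbonyl carbon has H0, not H1.
(D) has a methyl-ester group (-C(=O)OCH3) but the carbonyl carbon has H0, not H1.
So the answer is (B).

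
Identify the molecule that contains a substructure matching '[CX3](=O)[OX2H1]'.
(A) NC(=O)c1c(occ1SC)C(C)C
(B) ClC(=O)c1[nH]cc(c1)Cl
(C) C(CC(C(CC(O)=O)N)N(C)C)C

C

[CX3](=O)[OX2H1] describes an sp2 carbon double-bonded to O and single-bonded to an -OH oxygen (a carboxylic acid).
(A) has a primary amide (-C(=O)NH2) but the carbonyl is bonded to N, not to an -OH oxygen.
(B) has an acyl chloride (-C(=O)Cl) but the carbonyl is bonded to Cl, not to an -OH oxygen.
(C) contains a carboxylic acid group (-C(=O)OH), which satisfies every atom and bond constraint.
So the answer is (C).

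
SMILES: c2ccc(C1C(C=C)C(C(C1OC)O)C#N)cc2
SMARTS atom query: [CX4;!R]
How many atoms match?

The query [CX4;!R] means: aliphatic carbon with four total connections, not in a ring.
Check the 18 heavy atoms by environment: 5× C (X4, in 5-ring) → no; 1× C (X2, acyclic) → no; 1× N (X1, acyclic) → no; 2× C (X3, acyclic) → no; 2× O (X2, acyclic) → no; 1× C (X4, acyclic) → match; 6× c (aromatic, X3, in 6-ring) → no.
That gives 1 matching atom.

1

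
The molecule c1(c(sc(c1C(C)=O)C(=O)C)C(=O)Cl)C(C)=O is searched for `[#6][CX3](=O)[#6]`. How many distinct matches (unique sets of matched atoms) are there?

3

[#6][CX3](=O)[#6] is the SMARTS for a ketone: a carbonyl carbon (no H) flanked by two carbons.
The molecule carries 3 separate instances of an acetyl/ketone group (-C(=O)CH3) meeting every constraint; each maps to a distinct set of atoms, giving 3 matches.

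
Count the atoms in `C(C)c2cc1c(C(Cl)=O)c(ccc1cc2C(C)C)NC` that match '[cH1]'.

4

Check the 20 heavy atoms by environment: 6× c (aromatic, H0) → no; 4× c (aromatic, H1) → match; 1× C (H0) → no; 1× O (H0) → no; 1× Cl (H0) → no; 1× C (H1) → no; 4× C (H3) → no; 1× N (H1) → no; 1× C (H2) → no.
That gives 4 matching atoms.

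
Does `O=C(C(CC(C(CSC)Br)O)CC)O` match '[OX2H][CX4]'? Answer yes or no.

The pattern [OX2H][CX4] describes a hydroxyl oxygen bound to an sp3 (X4) carbon — an aliphatic alcohol.
The molecule carries a hydroxyl group (-OH), whose atoms satisfy every constraint of the query, so the pattern matches.

Yes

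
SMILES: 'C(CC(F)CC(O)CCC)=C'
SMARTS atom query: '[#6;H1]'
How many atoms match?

The query [#6;H1] means: any carbon bearing exactly one hydrogen.
Check the 11 heavy atoms by environment: 5× C (H2) → no; 3× C (H1) → match; 1× O (H1) → no; 1× F (H0) → no; 1× C (H3) → no.
That gives 3 matching atoms.

3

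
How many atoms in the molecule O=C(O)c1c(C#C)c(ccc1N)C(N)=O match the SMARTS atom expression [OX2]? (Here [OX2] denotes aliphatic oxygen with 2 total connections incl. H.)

The query [OX2] means: aliphatic oxygen with two total connections — ether, hydroxyl, or ester single-bond O.
Check the 15 heavy atoms by environment: 6× c (aromatic, X3) → no; 2× C (X2) → no; 2× N (X3) → no; 2× C (X3) → no; 2× O (X1) → no; 1× O (X2) → match.
That gives 1 matching atom.

1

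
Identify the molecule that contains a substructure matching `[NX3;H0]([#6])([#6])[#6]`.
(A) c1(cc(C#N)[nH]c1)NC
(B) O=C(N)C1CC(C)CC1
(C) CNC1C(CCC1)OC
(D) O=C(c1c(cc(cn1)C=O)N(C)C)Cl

D

[NX3;H0]([#6])([#6])[#6] describes a trivalent nitrogen with no H, bonded to three carbons (a tertiary amine).
(A) has an N-methylamino group (-NHCH3) but the nitrogen still has one H (H1), not H0.
(B) has a primary amide (-C(=O)NH2) but the amide nitrogen has H2 and only one carbon neighbour.
(C) has an N-methylamino group (-NHCH3) but the nitrogen still has one H (H1), not H0.
(D) contains a dimethylamino group (-N(CH3)2), which satisfies every atom and bond constraint.
So the answer is (D).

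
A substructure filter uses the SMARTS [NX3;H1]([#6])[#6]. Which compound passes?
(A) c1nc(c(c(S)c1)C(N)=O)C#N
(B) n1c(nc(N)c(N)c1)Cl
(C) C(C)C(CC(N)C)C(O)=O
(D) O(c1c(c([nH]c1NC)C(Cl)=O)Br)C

[NX3;H1]([#6])[#6] describes a trivalent nitrogen with one H, bonded to two carbons (a secondary amine).
(A) has a primary amide (-C(=O)NH2) but the -C(=O)NH2 nitrogen has H2, not H1.
(B) has a primary amino group (-NH2) but the nitrogen has H2 and only one carbon neighbour.
(C) has a primary amino group (-NH2) but the nitrogen has H2 and only one carbon neighbour.
(D) contains an N-methylamino group (-NHCH3), which satisfies every atom and bond constraint.
So the answer is (D).

D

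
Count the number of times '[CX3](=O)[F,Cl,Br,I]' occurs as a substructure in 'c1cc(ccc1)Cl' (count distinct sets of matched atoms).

0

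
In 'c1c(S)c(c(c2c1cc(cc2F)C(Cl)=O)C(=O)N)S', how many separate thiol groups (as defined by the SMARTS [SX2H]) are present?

[SX2H] is the SMARTS for a thiol: an aliphatic sulfur with two connections, one being H.
The molecule carries 2 separate instances of a thiol (-SH) meeting every constraint; each maps to a distinct set of atoms, giving 2 matches.

2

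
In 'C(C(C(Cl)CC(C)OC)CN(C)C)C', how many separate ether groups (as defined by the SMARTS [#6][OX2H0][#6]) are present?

[#6][OX2H0][#6] is the SMARTS for an ether: an aliphatic oxygen bridging two carbons with no H on the oxygen.
Exactly one fragment in the molecule meets all constraints, giving 1 match.

1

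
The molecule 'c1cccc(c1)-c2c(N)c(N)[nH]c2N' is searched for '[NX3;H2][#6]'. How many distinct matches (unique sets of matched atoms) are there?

3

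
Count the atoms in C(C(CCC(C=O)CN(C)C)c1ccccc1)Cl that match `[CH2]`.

The query [CH2] means: aliphatic carbon with exactly two hydrogens.
Check the 18 heavy atoms by environment: 4× C (H2) → match; 3× C (H1) → no; 1× Cl (H0) → no; 1× O (H0) → no; 1× N (H0) → no; 2× C (H3) → no; 1× c (aromatic, H0) → no; 5× c (aromatic, H1) → no.
That gives 4 matching atoms.

4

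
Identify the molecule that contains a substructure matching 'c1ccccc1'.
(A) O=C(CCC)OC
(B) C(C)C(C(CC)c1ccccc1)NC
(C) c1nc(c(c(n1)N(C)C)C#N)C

B

c1ccccc1 describes six aromatic carbons in a ring (a benzene ring).
(A) has a methyl group (-CH3) but no six-membered all-carbon aromatic ring is present.
(B) contains a phenyl ring, which satisfies every atom and bond constraint.
(C) has a methyl group (-CH3) but no six-membered all-carbon aromatic ring is present.
So the answer is (B).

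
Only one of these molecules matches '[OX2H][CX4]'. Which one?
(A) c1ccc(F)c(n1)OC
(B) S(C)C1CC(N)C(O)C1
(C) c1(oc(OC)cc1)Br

[OX2H][CX4] describes a hydroxyl oxygen bound to an sp3 (X4) carbon (an aliphatic alcohol).
(A) has a methoxy ether (-OCH3) but the oxygen has H0 (ether), not H1.
(B) contains a hydroxyl group (-OH), which satisfies every atom and bond constraint.
(C) has a methoxy ether (-OCH3) but the oxygen has H0 (ether), not H1.
So the answer is (B).

B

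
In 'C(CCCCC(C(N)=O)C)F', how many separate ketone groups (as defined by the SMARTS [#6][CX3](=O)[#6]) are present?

[#6][CX3](=O)[#6] is the SMARTS for a ketone: a carbonyl carbon (no H) flanked by two carbons.
The molecule has a primary amide (-C(=O)NH2), but one neighbour of the carbonyl carbon is N, not C; nothing else fits, so there are 0 matches.

0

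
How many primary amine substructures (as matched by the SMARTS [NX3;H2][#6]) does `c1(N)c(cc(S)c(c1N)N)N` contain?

4

[NX3;H2][#6] is the SMARTS for a primary amine: a trivalent nitrogen with two H attached to carbon.
The molecule carries 4 separate instances of a primary amino group (-NH2) meeting every constraint; each maps to a distinct set of atoms, giving 4 matches.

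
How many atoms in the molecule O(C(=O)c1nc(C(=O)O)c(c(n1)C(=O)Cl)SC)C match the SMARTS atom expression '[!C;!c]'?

The query [!C;!c] means: neither aliphatic nor aromatic carbon — same as [!#6].
Check the 18 heavy atoms by environment: 2× n (aromatic) → match; 4× c (aromatic) → no; 5× C → no; 5× O → match; 1× Cl → match; 1× S → match.
Summing the matching environments: 2 + 5 + 1 + 1 = 9 matching atoms.

9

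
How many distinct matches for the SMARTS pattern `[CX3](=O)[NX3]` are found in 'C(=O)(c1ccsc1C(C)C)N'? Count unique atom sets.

[CX3](=O)[NX3] is the SMARTS for an amide: a carbonyl carbon bonded to a trivalent nitrogen.
Exactly one fragment in the molecule meets all constraints, giving 1 match.

1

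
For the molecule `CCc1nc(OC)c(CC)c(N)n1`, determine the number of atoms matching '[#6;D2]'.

The query [#6;D2] means: any carbon bonded to exactly two heavy atoms.
Check the 13 heavy atoms by environment: 2× n (aromatic, D2) → no; 4× c (aromatic, D3) → no; 2× C (D2) → match; 3× C (D1) → no; 1× O (D2) → no; 1× N (D1) → no.
That gives 2 matching atoms.

2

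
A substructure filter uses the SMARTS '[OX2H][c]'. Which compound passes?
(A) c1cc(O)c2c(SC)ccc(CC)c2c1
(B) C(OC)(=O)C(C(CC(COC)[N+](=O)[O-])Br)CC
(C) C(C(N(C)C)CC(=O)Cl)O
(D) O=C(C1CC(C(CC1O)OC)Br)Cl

A

[OX2H][c] describes a hydroxyl oxygen attached to an aromatic carbon (a phenol).
(A) contains a hydroxyl group (-OH), which satisfies every atom and bond constraint.
(B) has a methoxy ether (-OCH3) but the oxygen has H0, not H1.
(C) has a hydroxyl group (-OH) but the -OH is on an aliphatic carbon, not an aromatic c.
(D) has a hydroxyl group (-OH) but the -OH is on an aliphatic carbon, not an aromatic c.
So the answer is (A).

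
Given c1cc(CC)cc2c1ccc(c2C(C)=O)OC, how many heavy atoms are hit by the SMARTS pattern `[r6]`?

10

The query [r6] means: r6 matches atoms in a six-membered ring.
Check the 17 heavy atoms by environment: 10× c (aromatic, in 6-ring) → match; 5× C (acyclic) → no; 2× O (acyclic) → no.
That gives 10 matching atoms.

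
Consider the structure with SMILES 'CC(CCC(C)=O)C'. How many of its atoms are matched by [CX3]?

1

The query [CX3] means: C with X3: aliphatic carbon with exactly 3 total connections.
Check the 8 heavy atoms by environment: 6× C (X4) → no; 1× C (X3) → match; 1× O (X1) → no.
That gives 1 matching atom.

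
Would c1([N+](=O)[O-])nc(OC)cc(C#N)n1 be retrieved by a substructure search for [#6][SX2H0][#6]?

No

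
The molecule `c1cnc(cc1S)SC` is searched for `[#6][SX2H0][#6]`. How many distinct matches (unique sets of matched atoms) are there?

[#6][SX2H0][#6] is the SMARTS for a thioether: an aliphatic sulfur bridging two carbons with no H on the sulfur.
Exactly one fragment in the molecule meets all constraints, giving 1 match.

1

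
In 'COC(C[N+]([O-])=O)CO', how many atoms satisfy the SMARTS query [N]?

1

The query [N] means: uppercase N matches aliphatic (non-aromatic) nitrogen only.
Check the 9 heavy atoms by environment: 4× C → no; 3× O → no; 1× N (charge +1) → match; 1× O (charge -1) → no.
That gives 1 matching atom.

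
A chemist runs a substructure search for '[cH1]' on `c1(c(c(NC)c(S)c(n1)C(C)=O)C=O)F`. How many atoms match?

0

The query [cH1] means: aromatic carbon bearing exactly one hydrogen.
Check the 15 heavy atoms by environment: 1× n (aromatic, H0) → no; 5× c (aromatic, H0) → no; 1× N (H1) → no; 2× C (H3) → no; 1× C (H0) → no; 2× O (H0) → no; 1× C (H1) → no; 1× S (H1) → no; 1× F (H0) → no.
No environment satisfies the query, so 0 matching atoms.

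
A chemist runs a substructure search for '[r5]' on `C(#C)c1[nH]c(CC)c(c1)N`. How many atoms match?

5

The query [r5] means: r5 matches atoms in a five-membered ring.
Check the 10 heavy atoms by environment: 1× n (aromatic, in 5-ring) → match; 4× c (aromatic, in 5-ring) → match; 4× C (acyclic) → no; 1× N (acyclic) → no.
Summing the matching environments: 1 + 4 = 5 matching atoms.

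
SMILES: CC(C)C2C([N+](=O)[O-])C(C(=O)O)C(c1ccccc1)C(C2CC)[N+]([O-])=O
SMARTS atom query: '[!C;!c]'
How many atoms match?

The query [!C;!c] means: neither aliphatic nor aromatic carbon — same as [!#6].
Check the 26 heavy atoms by environment: 12× C → no; 2× N (charge +1) → match; 2× O (charge -1) → match; 4× O → match; 6× c (aromatic) → no.
Summing the matching environments: 2 + 2 + 4 = 8 matching atoms.

8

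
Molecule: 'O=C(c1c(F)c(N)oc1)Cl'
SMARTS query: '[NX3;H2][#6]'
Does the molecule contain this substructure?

The pattern [NX3;H2][#6] describes a trivalent nitrogen with two H attached to carbon — a primary amine.
The molecule carries a primary amino group (-NH2), whose atoms satisfy every constraint of the query, so the pattern matches.

Yes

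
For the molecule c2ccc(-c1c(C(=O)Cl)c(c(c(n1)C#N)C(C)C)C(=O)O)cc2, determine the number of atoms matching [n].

The query [n] means: lowercase n matches aromatic nitrogen only.
Check the 23 heavy atoms by environment: 1× n (aromatic) → match; 11× c (aromatic) → no; 6× C → no; 1× N → no; 3× O → no; 1× Cl → no.
That gives 1 matching atom.

1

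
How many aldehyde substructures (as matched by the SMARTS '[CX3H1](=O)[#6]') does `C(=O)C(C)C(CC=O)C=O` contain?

3

[CX3H1](=O)[#6] is the SMARTS for an aldehyde: an sp2 carbon with one H, double-bonded to O and single-bonded to carbon.
The molecule carries 3 separate instances of an aldehyde (-CHO) meeting every constraint; each maps to a distinct set of atoms, giving 3 matches.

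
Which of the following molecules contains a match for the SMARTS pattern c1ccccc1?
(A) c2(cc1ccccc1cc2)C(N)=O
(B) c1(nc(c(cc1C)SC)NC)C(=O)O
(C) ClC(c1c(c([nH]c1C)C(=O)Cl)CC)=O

A

c1ccccc1 describes six aromatic carbons in a ring (a benzene ring).
(A) contains the required atom environment, so the pattern matches.
(B) has a methyl group (-CH3) but no six-membered all-carbon aromatic ring is present.
(C) has a methyl group (-CH3) but no six-membered all-carbon aromatic ring is present.
So the answer is (A).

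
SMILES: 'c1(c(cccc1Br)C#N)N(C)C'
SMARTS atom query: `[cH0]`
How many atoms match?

Check the 12 heavy atoms by environment: 3× c (aromatic, H0) → match; 3× c (aromatic, H1) → no; 2× N (H0) → no; 2× C (H3) → no; 1× Br (H0) → no; 1× C (H0) → no.
That gives 3 matching atoms.

3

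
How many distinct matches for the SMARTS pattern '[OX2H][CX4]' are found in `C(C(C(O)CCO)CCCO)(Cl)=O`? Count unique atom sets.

[OX2H][CX4] is the SMARTS for an aliphatic alcohol: a hydroxyl oxygen bound to an sp3 (X4) carbon.
The molecule carries 3 separate instances of a hydroxyl group (-OH) meeting every constraint; each maps to a distinct set of atoms, giving 3 matches.

3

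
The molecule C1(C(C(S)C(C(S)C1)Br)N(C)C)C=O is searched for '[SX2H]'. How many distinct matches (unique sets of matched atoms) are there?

2

[SX2H] is the SMARTS for a thiol: an aliphatic sulfur with two connections, one being H.
The molecule carries 2 separate instances of a thiol (-SH) meeting every constraint; each maps to a distinct set of atoms, giving 2 matches.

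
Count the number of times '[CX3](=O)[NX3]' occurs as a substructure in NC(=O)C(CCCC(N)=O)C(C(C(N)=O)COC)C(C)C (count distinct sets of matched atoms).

3

[CX3](=O)[NX3] is the SMARTS for an amide: a carbonyl carbon bonded to a trivalent nitrogen.
The molecule carries 3 separate instances of a primary amide (-C(=O)NH2) meeting every constraint; each maps to a distinct set of atoms, giving 3 matches.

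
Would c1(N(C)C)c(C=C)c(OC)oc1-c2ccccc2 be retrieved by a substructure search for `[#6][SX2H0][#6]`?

No

The pattern [#6][SX2H0][#6] describes an aliphatic sulfur bridging two carbons with no H on the sulfur — a thioether.
The closest candidate here is a methoxy ether (-OCH3), but the bridging atom is O, not S. No other fragment satisfies the full query, so there is no match.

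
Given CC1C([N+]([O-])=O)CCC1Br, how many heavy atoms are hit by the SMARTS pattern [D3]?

The query [D3] means: atom with exactly three heavy-atom neighbours.
Check the 10 heavy atoms by environment: 3× C (D3) → match; 2× C (D2) → no; 1× Br (D1) → no; 1× C (D1) → no; 1× N (charge +1, D3) → match; 1× O (charge -1, D1) → no; 1× O (D1) → no.
Summing the matching environments: 3 + 1 = 4 matching atoms.

4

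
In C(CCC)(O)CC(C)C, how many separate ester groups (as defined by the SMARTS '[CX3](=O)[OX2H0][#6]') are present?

0

[CX3](=O)[OX2H0][#6] is the SMARTS for an ester: a carbonyl carbon bonded to an oxygen that is itself bonded to carbon (no H on that O).
No fragment in the molecule satisfies every constraint, giving 0 matches.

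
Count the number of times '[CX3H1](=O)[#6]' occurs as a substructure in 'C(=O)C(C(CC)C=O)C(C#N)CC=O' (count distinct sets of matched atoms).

3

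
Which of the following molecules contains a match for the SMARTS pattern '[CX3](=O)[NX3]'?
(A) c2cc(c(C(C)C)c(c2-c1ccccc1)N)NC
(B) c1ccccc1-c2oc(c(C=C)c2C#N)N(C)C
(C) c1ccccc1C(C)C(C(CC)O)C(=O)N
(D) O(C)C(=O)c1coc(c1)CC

C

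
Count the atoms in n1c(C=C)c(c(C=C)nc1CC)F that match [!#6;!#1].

3

The query [!#6;!#1] means: not carbon and not hydrogen — any heteroatom.
Check the 13 heavy atoms by environment: 2× n (aromatic) → match; 4× c (aromatic) → no; 6× C → no; 1× F → match.
Summing the matching environments: 2 + 1 = 3 matching atoms.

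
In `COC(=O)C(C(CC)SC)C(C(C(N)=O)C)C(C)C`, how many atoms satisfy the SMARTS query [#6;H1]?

The query [#6;H1] means: any carbon bearing exactly one hydrogen.
Check the 19 heavy atoms by environment: 6× C (H3) → no; 5× C (H1) → match; 1× C (H2) → no; 2× C (H0) → no; 3× O (H0) → no; 1× S (H0) → no; 1× N (H2) → no.
That gives 5 matching atoms.

5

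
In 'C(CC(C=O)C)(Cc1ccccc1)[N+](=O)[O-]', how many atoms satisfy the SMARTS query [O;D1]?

The query [O;D1] means: aliphatic oxygen bonded to exactly one heavy atom.
Check the 16 heavy atoms by environment: 1× C (D1) → no; 2× C (D3) → no; 3× C (D2) → no; 2× O (D1) → match; 1× N (charge +1, D3) → no; 1× O (charge -1, D1) → match; 1× c (aromatic, D3) → no; 5× c (aromatic, D2) → no.
Summing the matching environments: 2 + 1 = 3 matching atoms.

3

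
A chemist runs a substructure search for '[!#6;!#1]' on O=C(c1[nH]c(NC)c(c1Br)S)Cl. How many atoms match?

6

The query [!#6;!#1] means: not carbon and not hydrogen — any heteroatom.
Check the 12 heavy atoms by environment: 1× n (aromatic) → match; 4× c (aromatic) → no; 2× C → no; 1× O → match; 1× Cl → match; 1× S → match; 1× Br → match; 1× N → match.
Summing the matching environments: 1 + 1 + 1 + 1 + 1 + 1 = 6 matching atoms.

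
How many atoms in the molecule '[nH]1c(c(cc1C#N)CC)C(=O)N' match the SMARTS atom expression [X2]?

The query [X2] means: any atom with exactly two total connections (bonds + H).
Check the 12 heavy atoms by environment: 1× n (aromatic, X3) → no; 4× c (aromatic, X3) → no; 1× C (X3) → no; 1× O (X1) → no; 1× N (X3) → no; 1× C (X2) → match; 1× N (X1) → no; 2× C (X4) → no.
That gives 1 matching atom.

1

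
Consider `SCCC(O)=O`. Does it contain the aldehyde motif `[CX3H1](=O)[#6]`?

No

The pattern [CX3H1](=O)[#6] describes an sp2 carbon with one H, double-bonded to O and single-bonded to carbon — an aldehyde.
The closest candidate here is a carboxylic acid group (-C(=O)OH), but the carbonyl carbon has H0 and is bonded to O, not H1. No other fragment satisfies the full query, so there is no match.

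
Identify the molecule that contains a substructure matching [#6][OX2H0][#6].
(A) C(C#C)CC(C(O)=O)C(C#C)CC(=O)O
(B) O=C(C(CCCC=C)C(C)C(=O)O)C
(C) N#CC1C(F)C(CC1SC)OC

[#6][OX2H0][#6] describes an aliphatic oxygen bridging two carbons with no H on the oxygen (an ether).
(A) has a carboxylic acid group (-C(=O)OH) but the -OH oxygen has H1; the =O is OX1, not OX2.
(B) has a carboxylic acid group (-C(=O)OH) but the -OH oxygen has H1; the =O is OX1, not OX2.
(C) contains a methoxy ether (-OCH3), which satisfies every atom and bond constraint.
So the answer is (C).

C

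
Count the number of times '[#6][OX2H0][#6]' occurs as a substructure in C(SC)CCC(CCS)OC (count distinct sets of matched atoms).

1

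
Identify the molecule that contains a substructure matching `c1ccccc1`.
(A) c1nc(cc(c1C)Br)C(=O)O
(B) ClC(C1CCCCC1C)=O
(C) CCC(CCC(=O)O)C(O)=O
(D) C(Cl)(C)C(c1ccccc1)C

D

c1ccccc1 describes six aromatic carbons in a ring (a benzene ring).
(A) has a methyl group (-CH3) but no six-membered all-carbon aromatic ring is present.
(B) has a methyl group (-CH3) but no six-membered all-carbon aromatic ring is present.
(C) has a methyl group (-CH3) but no six-membered all-carbon aromatic ring is present.
(D) contains a phenyl ring, which satisfies every atom and bond constraint.
So the answer is (D).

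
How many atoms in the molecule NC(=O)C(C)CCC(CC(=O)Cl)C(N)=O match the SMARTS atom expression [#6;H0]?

3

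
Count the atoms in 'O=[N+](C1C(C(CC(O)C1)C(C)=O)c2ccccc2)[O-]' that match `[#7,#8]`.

5

The query [#7,#8] means: nitrogen or oxygen (comma = OR).
Check the 19 heavy atoms by environment: 8× C → no; 3× O → match; 1× N (charge +1) → match; 1× O (charge -1) → match; 6× c (aromatic) → no.
Summing the matching environments: 3 + 1 + 1 = 5 matching atoms.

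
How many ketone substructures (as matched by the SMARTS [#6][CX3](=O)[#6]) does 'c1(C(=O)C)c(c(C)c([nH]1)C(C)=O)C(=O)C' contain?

3

[#6][CX3](=O)[#6] is the SMARTS for a ketone: a carbonyl carbon (no H) flanked by two carbons.
The molecule carries 3 separate instances of an acetyl/ketone group (-C(=O)CH3) meeting every constraint; each maps to a distinct set of atoms, giving 3 matches.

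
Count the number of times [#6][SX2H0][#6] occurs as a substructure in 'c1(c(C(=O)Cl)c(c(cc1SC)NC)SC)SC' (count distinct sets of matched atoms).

3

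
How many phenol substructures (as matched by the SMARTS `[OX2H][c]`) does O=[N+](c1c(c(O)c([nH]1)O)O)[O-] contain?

3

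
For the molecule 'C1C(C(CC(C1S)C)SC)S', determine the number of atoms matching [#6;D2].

2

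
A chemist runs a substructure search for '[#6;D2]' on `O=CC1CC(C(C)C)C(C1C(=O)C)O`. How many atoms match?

The query [#6;D2] means: any carbon bonded to exactly two heavy atoms.
Check the 14 heavy atoms by environment: 6× C (D3) → no; 2× C (D2) → match; 3× O (D1) → no; 3× C (D1) → no.
That gives 2 matching atoms.

2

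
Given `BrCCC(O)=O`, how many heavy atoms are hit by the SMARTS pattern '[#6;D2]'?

2

The query [#6;D2] means: any carbon bonded to exactly two heavy atoms.
Check the 6 heavy atoms by environment: 2× C (D2) → match; 1× C (D3) → no; 2× O (D1) → no; 1× Br (D1) → no.
That gives 2 matching atoms.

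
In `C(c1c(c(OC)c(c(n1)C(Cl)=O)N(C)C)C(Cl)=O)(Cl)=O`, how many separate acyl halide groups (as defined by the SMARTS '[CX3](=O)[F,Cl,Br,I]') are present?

3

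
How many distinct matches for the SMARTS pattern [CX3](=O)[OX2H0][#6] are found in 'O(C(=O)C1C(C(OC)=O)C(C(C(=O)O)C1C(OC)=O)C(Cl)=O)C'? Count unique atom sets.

[CX3](=O)[OX2H0][#6] is the SMARTS for an ester: a carbonyl carbon bonded to an oxygen that is itself bonded to carbon (no H on that O).
The molecule carries 3 separate instances of a methyl-ester group (-C(=O)OCH3) meeting every constraint; each maps to a distinct set of atoms, giving 3 matches.

3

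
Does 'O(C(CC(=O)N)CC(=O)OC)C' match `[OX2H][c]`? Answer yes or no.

No

The pattern [OX2H][c] describes a hydroxyl oxygen attached to an aromatic carbon — a phenol.
The closest candidate here is a methoxy ether (-OCH3), but the oxygen has H0, not H1. No other fragment satisfies the full query, so there is no match.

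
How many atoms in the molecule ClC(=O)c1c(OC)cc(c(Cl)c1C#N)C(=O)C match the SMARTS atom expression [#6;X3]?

The query [#6;X3] means: any carbon (aromatic or not) with three total connections.
Check the 17 heavy atoms by environment: 6× c (aromatic, X3) → match; 2× Cl (X1) → no; 2× C (X3) → match; 2× O (X1) → no; 2× C (X4) → no; 1× O (X2) → no; 1× C (X2) → no; 1× N (X1) → no.
Summing the matching environments: 6 + 2 = 8 matching atoms.

8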